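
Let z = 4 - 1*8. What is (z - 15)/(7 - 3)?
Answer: -19/4 ≈ -4.7500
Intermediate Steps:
z = -4 (z = 4 - 8 = -4)
(z - 15)/(7 - 3) = (-4 - 15)/(7 - 3) = -19/4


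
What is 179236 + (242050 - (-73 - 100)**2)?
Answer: 391357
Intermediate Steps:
179236 + (242050 - (-73 - 100)**2) = 179236 + (242050 - 1*(-173)**2) = 179236 + (242050 - 1*29929) = 179236 + (242050 - 29929) = 179236 + 212121 = 391357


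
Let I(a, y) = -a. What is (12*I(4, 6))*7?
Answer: -336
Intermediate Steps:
(12*I(4, 6))*7 = (12*(-1*4))*7 = (12*(-4))*7 = -48*7 = -336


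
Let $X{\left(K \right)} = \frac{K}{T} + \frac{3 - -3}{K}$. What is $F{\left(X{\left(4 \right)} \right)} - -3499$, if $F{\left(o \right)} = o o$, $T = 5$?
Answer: $\frac{350429}{100} \approx 3504.3$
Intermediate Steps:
$X{\left(K \right)} = \frac{6}{K} + \frac{K}{5}$ ($X{\left(K \right)} = \frac{K}{5} + \frac{3 - -3}{K} = K \frac{1}{5} + \frac{3 + 3}{K} = \frac{K}{5} + \frac{6}{K} = \frac{6}{K} + \frac{K}{5}$)
$F{\left(o \right)} = o^{2}$
$F{\left(X{\left(4 \right)} \right)} - -3499 = \left(\frac{6}{4} + \frac{1}{5} \cdot 4\right)^{2} - -3499 = \left(6 \cdot \frac{1}{4} + \frac{4}{5}\right)^{2} + 3499 = \left(\frac{3}{2} + \frac{4}{5}\right)^{2} + 3499 = \left(\frac{23}{10}\right)^{2} + 3499 = \frac{529}{100} + 3499 = \frac{350429}{100}$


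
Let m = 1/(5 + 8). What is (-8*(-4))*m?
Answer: 32/13 ≈ 2.4615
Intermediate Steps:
m = 1/13 ≈ 0.076923
(-8*(-4))*m = -8*(-4)*(1/13) = 32*(1/13) = 32/13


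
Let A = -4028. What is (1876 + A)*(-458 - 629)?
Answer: 2339224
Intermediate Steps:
(1876 + A)*(-458 - 629) = (1876 - 4028)*(-458 - 629) = -2152*(-1087) = 2339224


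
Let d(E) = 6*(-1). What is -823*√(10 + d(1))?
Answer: -1646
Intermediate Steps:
d(E) = -6
-823*√(10 + d(1)) = -823*√(10 - 6) = -823*√4 = -823*2 = -1646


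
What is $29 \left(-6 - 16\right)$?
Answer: $-638$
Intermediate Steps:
$29 \left(-6 - 16\right) = 29 \left(-22\right) = -638$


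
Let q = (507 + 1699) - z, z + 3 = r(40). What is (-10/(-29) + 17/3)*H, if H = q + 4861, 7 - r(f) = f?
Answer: 3714869/87 ≈ 42700.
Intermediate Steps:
r(f) = 7 - f
z = -36 (z = -3 + (7 - 1*40) = -3 + (7 - 40) = -3 - 33 = -36)
q = 2242 (q = (507 + 1699) - 1*(-36) = 2206 + 36 = 2242)
H = 7103 (H = 2242 + 4861 = 7103)
(-10/(-29) + 17/3)*H = (-10/(-29) + 17/3)*7103 = (-10*(-1/29) + 17*(1/3))*7103 = (10/29 + 17/3)*7103 = (523/87)*7103 = 3714869/87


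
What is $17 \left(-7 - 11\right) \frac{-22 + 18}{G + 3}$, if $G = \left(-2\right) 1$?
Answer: $1224$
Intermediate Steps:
$G = -2$
$17 \left(-7 - 11\right) \frac{-22 + 18}{G + 3} = 17 \left(-7 - 11\right) \frac{-22 + 18}{-2 + 3} = 17 \left(-18\right) \left(- \frac{4}{1}\right) = - 306 \left(\left(-4\right) 1\right) = \left(-306\right) \left(-4\right) = 1224$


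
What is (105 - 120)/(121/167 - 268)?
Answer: 501/8927 ≈ 0.056122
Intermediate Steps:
(105 - 120)/(121/167 - 268) = -15/(121*(1/167) - 268) = -15/(121/167 - 268) = -15/(-44635/167) = -167/44635*(-15) = 501/8927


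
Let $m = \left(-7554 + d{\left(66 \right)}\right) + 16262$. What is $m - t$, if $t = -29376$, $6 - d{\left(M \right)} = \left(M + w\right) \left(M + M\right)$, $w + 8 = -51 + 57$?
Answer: $29642$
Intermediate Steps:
$w = -2$ ($w = -8 + \left(-51 + 57\right) = -8 + 6 = -2$)
$d{\left(M \right)} = 6 - 2 M \left(-2 + M\right)$ ($d{\left(M \right)} = 6 - \left(M - 2\right) \left(M + M\right) = 6 - \left(-2 + M\right) 2 M = 6 - 2 M \left(-2 + M\right)$)
$m = 266$ ($m = \left(-7554 + \left(6 - 2 \cdot 66^{2} + 4 \cdot 66\right)\right) + 16262 = \left(-7554 + \left(6 - 8712 + 264\right)\right) + 16262 = \left(-7554 - 8442\right) + 16262 = -15996 + 16262 = 266$)
$m - t = 266 - -29376 = 266 + 29376 = 29642$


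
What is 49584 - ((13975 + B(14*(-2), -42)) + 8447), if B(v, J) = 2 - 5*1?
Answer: 27165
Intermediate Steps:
B(v, J) = -3 (B(v, J) = 2 - 5 = -3)
49584 - ((13975 + B(14*(-2), -42)) + 8447) = 49584 - ((13975 - 3) + 8447) = 49584 - (13972 + 8447) = 49584 - 1*22419 = 49584 - 22419 = 27165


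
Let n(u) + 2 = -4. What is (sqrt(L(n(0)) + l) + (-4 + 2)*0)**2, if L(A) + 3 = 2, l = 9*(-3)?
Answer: -28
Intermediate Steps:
l = -27
n(u) = -6 (n(u) = -2 - 4 = -6)
L(A) = -1 (L(A) = -3 + 2 = -1)
(sqrt(L(n(0)) + l) + (-4 + 2)*0)**2 = (sqrt(-1 - 27) + (-4 + 2)*0)**2 = (sqrt(-28) - 2*0)**2 = (2*I*sqrt(7) + 0)**2 = (2*I*sqrt(7))**2 = -28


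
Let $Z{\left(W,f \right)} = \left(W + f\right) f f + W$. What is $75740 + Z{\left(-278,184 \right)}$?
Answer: $-3107002$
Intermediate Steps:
$Z{\left(W,f \right)} = W + f^{2} \left(W + f\right)$ ($Z{\left(W,f \right)} = f \left(W + f\right) f + W = f^{2} \left(W + f\right) + W = W + f^{2} \left(W + f\right)$)
$75740 + Z{\left(-278,184 \right)} = 75740 - \left(278 - 6229504 + 9411968\right) = 75740 - 3182742 = -3107002$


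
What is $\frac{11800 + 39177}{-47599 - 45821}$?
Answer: $- \frac{50977}{93420} \approx -0.54568$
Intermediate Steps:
$\frac{11800 + 39177}{-47599 - 45821} = \frac{50977}{-93420} = 50977 \left(- \frac{1}{93420}\right) = - \frac{50977}{93420}$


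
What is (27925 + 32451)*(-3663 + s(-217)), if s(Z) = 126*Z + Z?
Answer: -1885059472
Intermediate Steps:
s(Z) = 127*Z
(27925 + 32451)*(-3663 + s(-217)) = (27925 + 32451)*(-3663 + 127*(-217)) = 60376*(-3663 - 27559) = 60376*(-31222) = -1885059472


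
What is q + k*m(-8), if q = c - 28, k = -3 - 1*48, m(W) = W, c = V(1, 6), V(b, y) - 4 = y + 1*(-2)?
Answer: 388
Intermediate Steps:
V(b, y) = 2 + y (V(b, y) = 4 + (y + 1*(-2)) = 4 + (y - 2) = 4 + (-2 + y) = 2 + y)
c = 8 (c = 2 + 6 = 8)
k = -51 (k = -3 - 48 = -51)
q = -20 (q = 8 - 28 = -20)
q + k*m(-8) = -20 - 51*(-8) = -20 + 408 = 388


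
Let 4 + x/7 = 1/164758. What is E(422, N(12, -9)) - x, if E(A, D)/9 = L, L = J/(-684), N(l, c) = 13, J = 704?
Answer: 58653715/3130402 ≈ 18.737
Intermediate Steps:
L = -176/171 (L = 704/(-684) = 704*(-1/684) = -176/171 ≈ -1.0292)
E(A, D) = -176/19 (E(A, D) = 9*(-176/171) = -176/19)
x = -4613217/164758 (x = -28 + 7/164758 = -4613217/164758 ≈ -28.000)
E(422, N(12, -9)) - x = -176/19 - 1*(-4613217/164758) = -176/19 + 4613217/164758 = 58653715/3130402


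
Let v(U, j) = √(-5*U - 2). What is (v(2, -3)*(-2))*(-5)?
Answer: 20*I*√3 ≈ 34.641*I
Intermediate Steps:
v(U, j) = √(-2 - 5*U)
(v(2, -3)*(-2))*(-5) = (√(-2 - 5*2)*(-2))*(-5) = (√(-2 - 10)*(-2))*(-5) = (√(-12)*(-2))*(-5) = ((2*I*√3)*(-2))*(-5) = -4*I*√3*(-5) = 20*I*√3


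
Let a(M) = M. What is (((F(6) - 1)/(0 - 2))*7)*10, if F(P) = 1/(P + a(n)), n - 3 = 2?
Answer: 350/11 ≈ 31.818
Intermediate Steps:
n = 5 (n = 3 + 2 = 5)
F(P) = 1/(5 + P) (F(P) = 1/(P + 5) = 1/(5 + P))
(((F(6) - 1)/(0 - 2))*7)*10 = (((1/(5 + 6) - 1)/(0 - 2))*7)*10 = (((1/11 - 1)/(-2))*7)*10 = (((1/11 - 1)*(-1/2))*7)*10 = (-10/11*(-1/2)*7)*10 = ((5/11)*7)*10 = (35/11)*10 = 350/11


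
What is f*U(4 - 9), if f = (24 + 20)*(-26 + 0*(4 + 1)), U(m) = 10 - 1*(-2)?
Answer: -13728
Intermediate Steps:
U(m) = 12 (U(m) = 10 + 2 = 12)
f = -1144 (f = 44*(-26 + 0*5) = 44*(-26 + 0) = 44*(-26) = -1144)
f*U(4 - 9) = -1144*12 = -13728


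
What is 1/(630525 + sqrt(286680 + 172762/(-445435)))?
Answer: 280857903375/177087801828388837 - sqrt(56880772454781530)/177087801828388837 ≈ 1.5846e-6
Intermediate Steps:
1/(630525 + sqrt(286680 + 172762/(-445435))) = 1/(630525 + sqrt(286680 + 172762*(-1/445435))) = 1/(630525 + sqrt(286680 - 172762/445435)) = 1/(630525 + sqrt(127697133038/445435)) = 1/(630525 + sqrt(56880772454781530)/445435)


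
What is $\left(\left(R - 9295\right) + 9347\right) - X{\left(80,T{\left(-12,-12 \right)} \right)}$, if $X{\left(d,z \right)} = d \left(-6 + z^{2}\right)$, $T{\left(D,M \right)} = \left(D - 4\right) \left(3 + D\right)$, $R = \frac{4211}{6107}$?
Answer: $- \frac{10127527025}{6107} \approx -1.6583 \cdot 10^{6}$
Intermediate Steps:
$R = \frac{4211}{6107}$ ($R = 4211 \cdot \frac{1}{6107} = \frac{4211}{6107} \approx 0.68954$)
$T{\left(D,M \right)} = \left(-4 + D\right) \left(3 + D\right)$
$\left(\left(R - 9295\right) + 9347\right) - X{\left(80,T{\left(-12,-12 \right)} \right)} = \left(\left(\frac{4211}{6107} - 9295\right) + 9347\right) - 80 \left(-6 + \left(-12 + \left(-12\right)^{2} - -12\right)^{2}\right) = \left(- \frac{56760354}{6107} + 9347\right) - 80 \left(-6 + \left(-12 + 144 + 12\right)^{2}\right) = \frac{321775}{6107} - 80 \left(-6 + 144^{2}\right) = \frac{321775}{6107} - 80 \left(-6 + 20736\right) = \frac{321775}{6107} - 80 \cdot 20730 = \frac{321775}{6107} - 1658400 = - \frac{10127527025}{6107}$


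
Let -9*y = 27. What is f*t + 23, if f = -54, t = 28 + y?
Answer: -1327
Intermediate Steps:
y = -3 (y = -⅑*27 = -3)
t = 25 (t = 28 - 3 = 25)
f*t + 23 = -54*25 + 23 = -1350 + 23 = -1327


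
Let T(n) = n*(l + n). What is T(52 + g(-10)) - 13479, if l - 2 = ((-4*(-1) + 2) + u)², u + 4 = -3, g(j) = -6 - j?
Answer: -10175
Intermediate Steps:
u = -7 (u = -4 - 3 = -7)
l = 3 (l = 2 + ((-4*(-1) + 2) - 7)² = 2 + ((4 + 2) - 7)² = 2 + (6 - 7)² = 2 + (-1)² = 2 + 1 = 3)
T(n) = n*(3 + n)
T(52 + g(-10)) - 13479 = (52 + (-6 - 1*(-10)))*(3 + (52 + (-6 - 1*(-10)))) - 13479 = (52 + (-6 + 10))*(3 + (52 + (-6 + 10))) - 13479 = (52 + 4)*(3 + (52 + 4)) - 13479 = 56*(3 + 56) - 13479 = 56*59 - 13479 = 3304 - 13479 = -10175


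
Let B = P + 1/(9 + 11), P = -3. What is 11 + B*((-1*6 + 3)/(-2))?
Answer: 263/40 ≈ 6.5750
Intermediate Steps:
B = -59/20 (B = -3 + 1/(9 + 11) = -3 + 1/20 = -59/20 ≈ -2.9500)
11 + B*((-1*6 + 3)/(-2)) = 11 - 59*(-1*6 + 3)/(20*(-2)) = 11 - 59*(-6 + 3)*(-1)/(20*2) = 11 - (-177)*(-1)/(20*2) = 11 - 59/20*3/2 = 11 - 177/40 = 263/40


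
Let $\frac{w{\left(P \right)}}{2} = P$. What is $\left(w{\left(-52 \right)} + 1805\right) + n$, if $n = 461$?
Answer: $2162$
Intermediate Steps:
$w{\left(P \right)} = 2 P$
$\left(w{\left(-52 \right)} + 1805\right) + n = \left(2 \left(-52\right) + 1805\right) + 461 = \left(-104 + 1805\right) + 461 = 1701 + 461 = 2162$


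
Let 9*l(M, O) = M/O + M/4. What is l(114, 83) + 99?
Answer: 16985/166 ≈ 102.32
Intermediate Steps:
l(M, O) = M/36 + M/(9*O) (l(M, O) = (M/O + M/4)/9 = (M/4 + M/O)/9 = M/36 + M/(9*O))
l(114, 83) + 99 = (1/36)*114*(4 + 83)/83 + 99 = (1/36)*114*(1/83)*87 + 99 = 551/166 + 99 = 16985/166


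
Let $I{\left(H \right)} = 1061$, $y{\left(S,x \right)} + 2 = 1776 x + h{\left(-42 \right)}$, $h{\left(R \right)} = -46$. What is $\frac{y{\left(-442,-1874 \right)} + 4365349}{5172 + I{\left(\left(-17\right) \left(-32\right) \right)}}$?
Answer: $\frac{1037077}{6233} \approx 166.38$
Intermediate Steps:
$y{\left(S,x \right)} = -48 + 1776 x$ ($y{\left(S,x \right)} = -2 + \left(1776 x - 46\right) = -2 + \left(-46 + 1776 x\right) = -48 + 1776 x$)
$\frac{y{\left(-442,-1874 \right)} + 4365349}{5172 + I{\left(\left(-17\right) \left(-32\right) \right)}} = \frac{\left(-48 + 1776 \left(-1874\right)\right) + 4365349}{5172 + 1061} = \frac{\left(-48 - 3328224\right) + 4365349}{6233} = \left(-3328272 + 4365349\right) \frac{1}{6233} = 1037077 \cdot \frac{1}{6233} = \frac{1037077}{6233}$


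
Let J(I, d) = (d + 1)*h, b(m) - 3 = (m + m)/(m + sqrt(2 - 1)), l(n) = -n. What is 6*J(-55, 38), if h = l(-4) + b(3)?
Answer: 1989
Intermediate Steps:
b(m) = 3 + 2*m/(1 + m) (b(m) = 3 + (m + m)/(m + sqrt(2 - 1)) = 3 + (2*m)/(m + sqrt(1)) = 3 + (2*m)/(m + 1) = 3 + (2*m)/(1 + m) = 3 + 2*m/(1 + m))
h = 17/2 (h = -1*(-4) + (3 + 5*3)/(1 + 3) = 4 + (3 + 15)/4 = 4 + (1/4)*18 = 4 + 9/2 = 17/2 ≈ 8.5000)
J(I, d) = 17/2 + 17*d/2 (J(I, d) = (d + 1)*(17/2) = (1 + d)*(17/2) = 17/2 + 17*d/2)
6*J(-55, 38) = 6*(17/2 + (17/2)*38) = 6*(17/2 + 323) = 6*(663/2) = 1989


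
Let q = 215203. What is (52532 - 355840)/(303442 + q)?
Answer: -303308/518645 ≈ -0.58481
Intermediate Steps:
(52532 - 355840)/(303442 + q) = (52532 - 355840)/(303442 + 215203) = -303308/518645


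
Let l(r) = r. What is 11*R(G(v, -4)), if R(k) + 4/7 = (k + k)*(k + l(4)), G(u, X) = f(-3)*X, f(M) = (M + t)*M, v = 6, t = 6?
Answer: 221716/7 ≈ 31674.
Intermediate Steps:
f(M) = M*(6 + M) (f(M) = (M + 6)*M = (6 + M)*M = M*(6 + M))
G(u, X) = -9*X (G(u, X) = (-3*(6 - 3))*X = (-3*3)*X = -9*X)
R(k) = -4/7 + 2*k*(4 + k) (R(k) = -4/7 + (k + k)*(k + 4) = -4/7 + (2*k)*(4 + k) = -4/7 + 2*k*(4 + k))
11*R(G(v, -4)) = 11*(-4/7 + 2*(-9*(-4))² + 8*(-9*(-4))) = 11*(-4/7 + 2*36² + 8*36) = 11*(-4/7 + 2*1296 + 288) = 11*(-4/7 + 2592 + 288) = 11*(20156/7) = 221716/7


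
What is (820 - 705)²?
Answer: 13225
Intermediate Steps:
(820 - 705)² = 115² = 13225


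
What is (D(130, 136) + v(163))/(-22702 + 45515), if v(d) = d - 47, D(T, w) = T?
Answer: 246/22813 ≈ 0.010783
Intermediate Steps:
v(d) = -47 + d
(D(130, 136) + v(163))/(-22702 + 45515) = (130 + (-47 + 163))/(-22702 + 45515) = (130 + 116)/22813 = 246*(1/22813) = 246/22813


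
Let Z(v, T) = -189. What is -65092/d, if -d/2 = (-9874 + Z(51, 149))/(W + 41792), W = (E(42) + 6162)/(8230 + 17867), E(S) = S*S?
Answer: -408004792500/3018553 ≈ -1.3517e+5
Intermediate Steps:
E(S) = S²
W = 2642/8699 (W = (42² + 6162)/(8230 + 17867) = (1764 + 6162)/26097 = 7926*(1/26097) = 2642/8699 ≈ 0.30371)
d = 3018553/6268125 (d = -2*(-9874 - 189)/(2642/8699 + 41792) = -(-20126)/363551250/8699 = -(-20126)*8699/363551250 = -2*(-3018553/12536250) = 3018553/6268125 ≈ 0.48157)
-65092/d = -65092/3018553/6268125 = -65092*6268125/3018553 = -408004792500/3018553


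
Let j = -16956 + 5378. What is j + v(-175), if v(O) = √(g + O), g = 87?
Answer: -11578 + 2*I*√22 ≈ -11578.0 + 9.3808*I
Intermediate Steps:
j = -11578
v(O) = √(87 + O)
j + v(-175) = -11578 + √(87 - 175) = -11578 + √(-88) = -11578 + 2*I*√22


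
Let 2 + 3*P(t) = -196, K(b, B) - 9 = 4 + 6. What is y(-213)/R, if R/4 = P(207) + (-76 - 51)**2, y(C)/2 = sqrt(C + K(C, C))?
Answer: I*sqrt(194)/32126 ≈ 0.00043355*I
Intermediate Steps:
K(b, B) = 19 (K(b, B) = 9 + (4 + 6) = 9 + 10 = 19)
P(t) = -66 (P(t) = -2/3 + (1/3)*(-196) = -2/3 - 196/3 = -66)
y(C) = 2*sqrt(19 + C) (y(C) = 2*sqrt(C + 19) = 2*sqrt(19 + C))
R = 64252 (R = 4*(-66 + (-76 - 51)**2) = 4*(-66 + (-127)**2) = 4*(-66 + 16129) = 4*16063 = 64252)
y(-213)/R = (2*sqrt(19 - 213))/64252 = (2*sqrt(-194))*(1/64252) = (2*(I*sqrt(194)))*(1/64252) = (2*I*sqrt(194))*(1/64252) = I*sqrt(194)/32126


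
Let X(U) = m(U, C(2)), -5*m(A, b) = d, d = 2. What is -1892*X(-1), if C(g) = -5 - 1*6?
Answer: 3784/5 ≈ 756.80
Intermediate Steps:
C(g) = -11 (C(g) = -5 - 6 = -11)
m(A, b) = -⅖ (m(A, b) = -⅕*2 = -⅖)
X(U) = -⅖
-1892*X(-1) = -1892*(-⅖) = 3784/5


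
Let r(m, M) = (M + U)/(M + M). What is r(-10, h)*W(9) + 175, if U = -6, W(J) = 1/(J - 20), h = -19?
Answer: 73125/418 ≈ 174.94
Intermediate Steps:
W(J) = 1/(-20 + J)
r(m, M) = (-6 + M)/(2*M) (r(m, M) = (M - 6)/(M + M) = (-6 + M)/((2*M)) = (-6 + M)*(1/(2*M)) = (-6 + M)/(2*M))
r(-10, h)*W(9) + 175 = ((½)*(-6 - 19)/(-19))/(-20 + 9) + 175 = ((½)*(-1/19)*(-25))/(-11) + 175 = (25/38)*(-1/11) + 175 = -25/418 + 175 = 73125/418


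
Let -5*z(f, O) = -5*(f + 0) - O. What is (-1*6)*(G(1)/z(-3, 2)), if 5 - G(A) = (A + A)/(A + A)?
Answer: 120/13 ≈ 9.2308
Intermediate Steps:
G(A) = 4 (G(A) = 5 - (A + A)/(A + A) = 5 - 2*A/(2*A) = 5 - 2*A*1/(2*A) = 5 - 1*1 = 5 - 1 = 4)
z(f, O) = f + O/5 (z(f, O) = -(-5*(f + 0) - O)/5 = -(-5*f - O)/5 = -(-O - 5*f)/5 = f + O/5)
(-1*6)*(G(1)/z(-3, 2)) = (-1*6)*(4/(-3 + (⅕)*2)) = -24/(-3 + ⅖) = -24/(-13/5) = -24*(-5)/13 = -6*(-20/13) = 120/13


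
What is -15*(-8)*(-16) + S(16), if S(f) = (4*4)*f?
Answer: -1664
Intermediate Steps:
S(f) = 16*f
-15*(-8)*(-16) + S(16) = -15*(-8)*(-16) + 16*16 = 120*(-16) + 256 = -1920 + 256 = -1664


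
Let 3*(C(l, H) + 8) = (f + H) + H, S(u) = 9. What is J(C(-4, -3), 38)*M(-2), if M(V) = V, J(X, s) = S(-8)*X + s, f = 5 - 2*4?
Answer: 122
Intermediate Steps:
f = -3 (f = 5 - 8 = -3)
C(l, H) = -9 + 2*H/3 (C(l, H) = -8 + ((-3 + H) + H)/3 = -8 + (-3 + 2*H)/3 = -8 + (-1 + 2*H/3) = -9 + 2*H/3)
J(X, s) = s + 9*X (J(X, s) = 9*X + s = s + 9*X)
J(C(-4, -3), 38)*M(-2) = (38 + 9*(-9 + (⅔)*(-3)))*(-2) = (38 + 9*(-9 - 2))*(-2) = (38 + 9*(-11))*(-2) = (38 - 99)*(-2) = -61*(-2) = 122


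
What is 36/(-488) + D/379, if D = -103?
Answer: -15977/46238 ≈ -0.34554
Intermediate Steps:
36/(-488) + D/379 = 36/(-488) - 103/379 = 36*(-1/488) - 103*1/379 = -9/122 - 103/379 = -15977/46238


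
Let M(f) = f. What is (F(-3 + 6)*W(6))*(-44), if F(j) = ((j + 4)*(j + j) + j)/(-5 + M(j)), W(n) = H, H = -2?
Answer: -1980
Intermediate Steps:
W(n) = -2
F(j) = (j + 2*j*(4 + j))/(-5 + j) (F(j) = ((j + 4)*(j + j) + j)/(-5 + j) = ((4 + j)*(2*j) + j)/(-5 + j) = (2*j*(4 + j) + j)/(-5 + j) = (j + 2*j*(4 + j))/(-5 + j))
(F(-3 + 6)*W(6))*(-44) = (((-3 + 6)*(9 + 2*(-3 + 6))/(-5 + (-3 + 6)))*(-2))*(-44) = ((3*(9 + 2*3)/(-5 + 3))*(-2))*(-44) = ((3*(9 + 6)/(-2))*(-2))*(-44) = ((3*(-½)*15)*(-2))*(-44) = -45/2*(-2)*(-44) = 45*(-44) = -1980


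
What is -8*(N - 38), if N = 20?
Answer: 144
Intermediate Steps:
-8*(N - 38) = -8*(20 - 38) = -8*(-18) = 144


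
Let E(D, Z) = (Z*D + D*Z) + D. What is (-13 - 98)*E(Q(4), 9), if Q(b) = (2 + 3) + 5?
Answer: -21090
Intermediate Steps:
Q(b) = 10 (Q(b) = 5 + 5 = 10)
E(D, Z) = D + 2*D*Z (E(D, Z) = (D*Z + D*Z) + D = 2*D*Z + D = D + 2*D*Z)
(-13 - 98)*E(Q(4), 9) = (-13 - 98)*(10*(1 + 2*9)) = -1110*(1 + 18) = -1110*19 = -111*190 = -21090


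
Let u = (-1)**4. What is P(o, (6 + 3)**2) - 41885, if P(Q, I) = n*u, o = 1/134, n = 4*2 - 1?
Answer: -41878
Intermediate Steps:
n = 7 (n = 8 - 1 = 7)
u = 1
o = 1/134 ≈ 0.0074627
P(Q, I) = 7 (P(Q, I) = 7*1 = 7)
P(o, (6 + 3)**2) - 41885 = 7 - 41885 = -41878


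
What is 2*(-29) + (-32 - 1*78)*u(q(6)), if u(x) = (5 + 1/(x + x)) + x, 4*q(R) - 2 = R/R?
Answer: -4583/6 ≈ -763.83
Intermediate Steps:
q(R) = ¾ (q(R) = ½ + (R/R)/4 = ½ + (¼)*1 = ½ + ¼ = ¾)
u(x) = 5 + x + 1/(2*x) (u(x) = (5 + 1/(2*x)) + x = 5 + x + 1/(2*x))
2*(-29) + (-32 - 1*78)*u(q(6)) = 2*(-29) + (-32 - 1*78)*(5 + ¾ + 1/(2*(¾))) = -58 + (-32 - 78)*(5 + ¾ + (½)*(4/3)) = -58 - 110*(5 + ¾ + ⅔) = -58 - 110*77/12 = -58 - 4235/6 = -4583/6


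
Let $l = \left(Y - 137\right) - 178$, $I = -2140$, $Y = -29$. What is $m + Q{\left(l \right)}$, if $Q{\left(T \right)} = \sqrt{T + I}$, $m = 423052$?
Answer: $423052 + 6 i \sqrt{69} \approx 4.2305 \cdot 10^{5} + 49.84 i$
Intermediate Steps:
$l = -344$ ($l = \left(-29 - 137\right) - 178 = -166 - 178 = -344$)
$Q{\left(T \right)} = \sqrt{-2140 + T}$ ($Q{\left(T \right)} = \sqrt{T - 2140} = \sqrt{-2140 + T}$)
$m + Q{\left(l \right)} = 423052 + \sqrt{-2140 - 344} = 423052 + \sqrt{-2484} = 423052 + 6 i \sqrt{69}$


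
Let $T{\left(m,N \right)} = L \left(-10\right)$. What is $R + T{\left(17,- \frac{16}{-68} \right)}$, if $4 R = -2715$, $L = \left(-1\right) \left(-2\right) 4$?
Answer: $- \frac{3035}{4} \approx -758.75$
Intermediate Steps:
$L = 8$ ($L = 2 \cdot 4 = 8$)
$R = - \frac{2715}{4}$ ($R = \frac{1}{4} \left(-2715\right) = - \frac{2715}{4} \approx -678.75$)
$T{\left(m,N \right)} = -80$ ($T{\left(m,N \right)} = 8 \left(-10\right) = -80$)
$R + T{\left(17,- \frac{16}{-68} \right)} = - \frac{2715}{4} - 80 = - \frac{3035}{4}$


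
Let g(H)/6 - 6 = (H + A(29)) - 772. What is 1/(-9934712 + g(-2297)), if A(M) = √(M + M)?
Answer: -171605/1708000009414 - 3*√58/49532000273006 ≈ -1.0047e-7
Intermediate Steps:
A(M) = √2*√M (A(M) = √(2*M) = √2*√M)
g(H) = -4596 + 6*H + 6*√58 (g(H) = 36 + 6*((H + √2*√29) - 772) = 36 + 6*((H + √58) - 772) = 36 + 6*(-772 + H + √58) = 36 + (-4632 + 6*H + 6*√58) = -4596 + 6*H + 6*√58)
1/(-9934712 + g(-2297)) = 1/(-9934712 + (-4596 + 6*(-2297) + 6*√58)) = 1/(-9934712 + (-4596 - 13782 + 6*√58)) = 1/(-9934712 + (-18378 + 6*√58)) = 1/(-9953090 + 6*√58)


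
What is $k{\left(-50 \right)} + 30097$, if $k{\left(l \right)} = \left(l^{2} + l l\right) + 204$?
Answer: $35301$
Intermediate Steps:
$k{\left(l \right)} = 204 + 2 l^{2}$ ($k{\left(l \right)} = \left(l^{2} + l^{2}\right) + 204 = 2 l^{2} + 204 = 204 + 2 l^{2}$)
$k{\left(-50 \right)} + 30097 = \left(204 + 2 \left(-50\right)^{2}\right) + 30097 = \left(204 + 2 \cdot 2500\right) + 30097 = \left(204 + 5000\right) + 30097 = 5204 + 30097 = 35301$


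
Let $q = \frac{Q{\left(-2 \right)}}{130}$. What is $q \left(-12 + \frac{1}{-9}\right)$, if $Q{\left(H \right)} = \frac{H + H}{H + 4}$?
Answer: $\frac{109}{585} \approx 0.18632$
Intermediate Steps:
$Q{\left(H \right)} = \frac{2 H}{4 + H}$
$q = - \frac{1}{65}$ ($q = \frac{2 \left(-2\right) \frac{1}{4 - 2}}{130} = 2 \left(-2\right) \frac{1}{2} \cdot \frac{1}{130} = \left(-2\right) \frac{1}{130} = - \frac{1}{65} \approx -0.015385$)
$q \left(-12 + \frac{1}{-9}\right) = - \frac{-12 + \frac{1}{-9}}{65} = - \frac{-12 - \frac{1}{9}}{65} = \left(- \frac{1}{65}\right) \left(- \frac{109}{9}\right) = \frac{109}{585}$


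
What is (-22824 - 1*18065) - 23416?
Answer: -64305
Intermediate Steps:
(-22824 - 1*18065) - 23416 = (-22824 - 18065) - 23416 = -40889 - 23416 = -64305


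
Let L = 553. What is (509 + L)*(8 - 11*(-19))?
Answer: 230454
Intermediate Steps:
(509 + L)*(8 - 11*(-19)) = (509 + 553)*(8 - 11*(-19)) = 1062*(8 + 209) = 1062*217 = 230454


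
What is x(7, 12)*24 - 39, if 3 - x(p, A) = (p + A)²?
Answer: -8631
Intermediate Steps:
x(p, A) = 3 - (A + p)² (x(p, A) = 3 - (p + A)² = 3 - (A + p)²)
x(7, 12)*24 - 39 = (3 - (12 + 7)²)*24 - 39 = (3 - 1*19²)*24 - 39 = (3 - 1*361)*24 - 39 = (3 - 361)*24 - 39 = -358*24 - 39 = -8592 - 39 = -8631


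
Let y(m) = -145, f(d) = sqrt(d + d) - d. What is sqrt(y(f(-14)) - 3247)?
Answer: 8*I*sqrt(53) ≈ 58.241*I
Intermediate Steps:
f(d) = -d + sqrt(2)*sqrt(d) (f(d) = sqrt(2*d) - d = sqrt(2)*sqrt(d) - d = -d + sqrt(2)*sqrt(d))
sqrt(y(f(-14)) - 3247) = sqrt(-145 - 3247) = sqrt(-3392) = 8*I*sqrt(53)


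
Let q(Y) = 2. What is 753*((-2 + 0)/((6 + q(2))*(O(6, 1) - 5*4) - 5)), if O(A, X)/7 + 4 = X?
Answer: 502/111 ≈ 4.5225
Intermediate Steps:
O(A, X) = -28 + 7*X
753*((-2 + 0)/((6 + q(2))*(O(6, 1) - 5*4) - 5)) = 753*((-2 + 0)/((6 + 2)*((-28 + 7*1) - 5*4) - 5)) = 753*(-2/(8*((-28 + 7) - 20) - 5)) = 753*(-2/(8*(-21 - 20) - 5)) = 753*(-2/(8*(-41) - 5)) = 753*(-2/(-328 - 5)) = 753*(-2/(-333)) = 753*(-2*(-1/333)) = 753*(2/333) = 502/111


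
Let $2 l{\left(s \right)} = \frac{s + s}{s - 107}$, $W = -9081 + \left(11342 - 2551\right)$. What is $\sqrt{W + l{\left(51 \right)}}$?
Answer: $\frac{i \sqrt{228074}}{28} \approx 17.056 i$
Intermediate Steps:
$W = -290$ ($W = -9081 + \left(11342 - 2551\right) = -9081 + 8791 = -290$)
$l{\left(s \right)} = \frac{s}{-107 + s}$ ($l{\left(s \right)} = \frac{\left(s + s\right) \frac{1}{s - 107}}{2} = \frac{2 s \frac{1}{-107 + s}}{2} = \frac{s}{-107 + s}$)
$\sqrt{W + l{\left(51 \right)}} = \sqrt{-290 + \frac{51}{-107 + 51}} = \sqrt{-290 + \frac{51}{-56}} = \sqrt{-290 + 51 \left(- \frac{1}{56}\right)} = \sqrt{-290 - \frac{51}{56}} = \sqrt{- \frac{16291}{56}} = \frac{i \sqrt{228074}}{28}$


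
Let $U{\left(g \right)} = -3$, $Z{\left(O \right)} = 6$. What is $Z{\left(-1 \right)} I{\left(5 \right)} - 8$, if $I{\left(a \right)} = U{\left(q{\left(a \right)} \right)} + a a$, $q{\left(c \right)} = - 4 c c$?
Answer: $124$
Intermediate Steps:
$q{\left(c \right)} = - 4 c^{2}$
$I{\left(a \right)} = -3 + a^{2}$ ($I{\left(a \right)} = -3 + a a = -3 + a^{2}$)
$Z{\left(-1 \right)} I{\left(5 \right)} - 8 = 6 \left(-3 + 5^{2}\right) - 8 = 6 \left(-3 + 25\right) - 8 = 6 \cdot 22 - 8 = 132 - 8 = 124$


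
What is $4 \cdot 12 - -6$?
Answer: $54$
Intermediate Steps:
$4 \cdot 12 - -6 = 48 + 6 = 54$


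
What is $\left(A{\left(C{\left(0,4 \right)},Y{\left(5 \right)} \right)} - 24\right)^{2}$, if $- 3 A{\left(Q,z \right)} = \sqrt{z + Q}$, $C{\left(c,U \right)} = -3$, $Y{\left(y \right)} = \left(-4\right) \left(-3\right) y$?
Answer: $\frac{\left(72 + \sqrt{57}\right)^{2}}{9} \approx 703.13$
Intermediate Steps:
$Y{\left(y \right)} = 12 y$
$A{\left(Q,z \right)} = - \frac{\sqrt{Q + z}}{3}$ ($A{\left(Q,z \right)} = - \frac{\sqrt{z + Q}}{3} = - \frac{\sqrt{Q + z}}{3}$)
$\left(A{\left(C{\left(0,4 \right)},Y{\left(5 \right)} \right)} - 24\right)^{2} = \left(- \frac{\sqrt{-3 + 12 \cdot 5}}{3} - 24\right)^{2} = \left(- \frac{\sqrt{-3 + 60}}{3} - 24\right)^{2} = \left(- \frac{\sqrt{57}}{3} - 24\right)^{2} = \left(-24 - \frac{\sqrt{57}}{3}\right)^{2}$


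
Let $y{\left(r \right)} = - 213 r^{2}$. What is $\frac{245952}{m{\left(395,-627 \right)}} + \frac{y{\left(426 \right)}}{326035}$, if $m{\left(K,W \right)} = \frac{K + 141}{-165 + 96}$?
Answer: $- \frac{694219626756}{21844345} \approx -31780.0$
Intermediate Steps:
$m{\left(K,W \right)} = - \frac{47}{23} - \frac{K}{69}$ ($m{\left(K,W \right)} = \frac{141 + K}{-69} = \left(141 + K\right) \left(- \frac{1}{69}\right) = - \frac{47}{23} - \frac{K}{69}$)
$\frac{245952}{m{\left(395,-627 \right)}} + \frac{y{\left(426 \right)}}{326035} = \frac{245952}{- \frac{47}{23} - \frac{395}{69}} + \frac{\left(-213\right) 426^{2}}{326035} = \frac{245952}{- \frac{47}{23} - \frac{395}{69}} + \left(-213\right) 181476 \cdot \frac{1}{326035} = \frac{245952}{- \frac{536}{69}} - \frac{38654388}{326035} = 245952 \left(- \frac{69}{536}\right) - \frac{38654388}{326035} = - \frac{2121336}{67} - \frac{38654388}{326035} = - \frac{694219626756}{21844345}$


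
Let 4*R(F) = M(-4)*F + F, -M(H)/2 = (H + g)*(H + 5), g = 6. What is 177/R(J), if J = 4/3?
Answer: -177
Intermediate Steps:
M(H) = -2*(5 + H)*(6 + H) (M(H) = -2*(H + 6)*(H + 5) = -2*(6 + H)*(5 + H) = -2*(5 + H)*(6 + H))
J = 4/3 (J = 4*(1/3) = 4/3 ≈ 1.3333)
R(F) = -3*F/4 (R(F) = ((-60 - 22*(-4) - 2*(-4)**2)*F + F)/4 = ((-60 + 88 - 2*16)*F + F)/4 = ((-60 + 88 - 32)*F + F)/4 = (-4*F + F)/4 = (-3*F)/4 = -3*F/4)
177/R(J) = 177/((-3/4*4/3)) = 177/(-1) = 177*(-1) = -177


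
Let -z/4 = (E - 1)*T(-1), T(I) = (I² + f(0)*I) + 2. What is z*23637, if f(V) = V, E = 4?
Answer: -850932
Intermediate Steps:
T(I) = 2 + I² (T(I) = (I² + 0*I) + 2 = (I² + 0) + 2 = I² + 2 = 2 + I²)
z = -36 (z = -4*(4 - 1)*(2 + (-1)²) = -12*(2 + 1) = -12*3 = -4*9 = -36)
z*23637 = -36*23637 = -850932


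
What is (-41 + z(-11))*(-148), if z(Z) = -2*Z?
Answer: 2812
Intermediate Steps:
(-41 + z(-11))*(-148) = (-41 - 2*(-11))*(-148) = (-41 + 22)*(-148) = -19*(-148) = 2812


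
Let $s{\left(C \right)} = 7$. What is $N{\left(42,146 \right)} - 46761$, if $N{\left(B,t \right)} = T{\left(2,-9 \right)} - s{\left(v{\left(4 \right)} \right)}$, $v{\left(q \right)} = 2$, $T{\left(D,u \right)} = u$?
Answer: $-46777$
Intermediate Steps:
$N{\left(B,t \right)} = -16$ ($N{\left(B,t \right)} = -9 - 7 = -16$)
$N{\left(42,146 \right)} - 46761 = -16 - 46761 = -46777$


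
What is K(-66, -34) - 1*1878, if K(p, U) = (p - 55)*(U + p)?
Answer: 10222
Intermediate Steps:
K(p, U) = (-55 + p)*(U + p)
K(-66, -34) - 1*1878 = ((-66)**2 - 55*(-34) - 55*(-66) - 34*(-66)) - 1*1878 = (4356 + 1870 + 3630 + 2244) - 1878 = 12100 - 1878 = 10222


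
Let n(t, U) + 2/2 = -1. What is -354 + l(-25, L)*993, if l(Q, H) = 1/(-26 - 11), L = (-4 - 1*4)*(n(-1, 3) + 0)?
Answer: -14091/37 ≈ -380.84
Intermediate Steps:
n(t, U) = -2 (n(t, U) = -1 - 1 = -2)
L = 16 (L = (-4 - 1*4)*(-2 + 0) = (-4 - 4)*(-2) = -8*(-2) = 16)
l(Q, H) = -1/37 (l(Q, H) = 1/(-37) = -1/37)
-354 + l(-25, L)*993 = -354 - 1/37*993 = -354 - 993/37 = -14091/37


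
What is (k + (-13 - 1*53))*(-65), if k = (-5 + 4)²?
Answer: 4225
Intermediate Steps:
k = 1 (k = (-1)² = 1)
(k + (-13 - 1*53))*(-65) = (1 + (-13 - 1*53))*(-65) = (1 + (-13 - 53))*(-65) = (1 - 66)*(-65) = -65*(-65) = 4225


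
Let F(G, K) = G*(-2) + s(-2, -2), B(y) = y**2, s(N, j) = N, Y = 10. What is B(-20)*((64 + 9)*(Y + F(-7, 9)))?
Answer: 642400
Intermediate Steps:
F(G, K) = -2 - 2*G (F(G, K) = G*(-2) - 2 = -2*G - 2 = -2 - 2*G)
B(-20)*((64 + 9)*(Y + F(-7, 9))) = (-20)**2*((64 + 9)*(10 + (-2 - 2*(-7)))) = 400*(73*(10 + (-2 + 14))) = 400*(73*(10 + 12)) = 400*(73*22) = 400*1606 = 642400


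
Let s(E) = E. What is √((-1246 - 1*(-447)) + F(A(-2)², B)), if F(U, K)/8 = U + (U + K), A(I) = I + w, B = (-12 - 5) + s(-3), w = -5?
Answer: 5*I*√7 ≈ 13.229*I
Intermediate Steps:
B = -20 (B = (-12 - 5) - 3 = -17 - 3 = -20)
A(I) = -5 + I (A(I) = I - 5 = -5 + I)
F(U, K) = 8*K + 16*U (F(U, K) = 8*(U + (U + K)) = 8*(U + (K + U)) = 8*(K + 2*U) = 8*K + 16*U)
√((-1246 - 1*(-447)) + F(A(-2)², B)) = √((-1246 - 1*(-447)) + (8*(-20) + 16*(-5 - 2)²)) = √((-1246 + 447) + (-160 + 16*(-7)²)) = √(-799 + (-160 + 16*49)) = √(-799 + (-160 + 784)) = √(-799 + 624) = √(-175) = 5*I*√7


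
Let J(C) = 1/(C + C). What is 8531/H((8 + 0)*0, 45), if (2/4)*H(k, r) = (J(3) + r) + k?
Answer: 25593/271 ≈ 94.439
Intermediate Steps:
J(C) = 1/(2*C)
H(k, r) = 1/3 + 2*k + 2*r (H(k, r) = 2*(((1/2)/3 + r) + k) = 2*(((1/2)*(1/3) + r) + k) = 2*((1/6 + r) + k) = 2*(1/6 + k + r) = 1/3 + 2*k + 2*r)
8531/H((8 + 0)*0, 45) = 8531/(1/3 + 2*((8 + 0)*0) + 2*45) = 8531/(1/3 + 2*(8*0) + 90) = 8531/(1/3 + 2*0 + 90) = 8531/(1/3 + 0 + 90) = 8531/(271/3) = 8531*(3/271) = 25593/271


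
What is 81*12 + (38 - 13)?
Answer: 997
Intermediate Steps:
81*12 + (38 - 13) = 972 + 25 = 997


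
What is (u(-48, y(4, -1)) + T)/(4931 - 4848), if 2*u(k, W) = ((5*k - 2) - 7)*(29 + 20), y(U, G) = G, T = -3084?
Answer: -18369/166 ≈ -110.66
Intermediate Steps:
u(k, W) = -441/2 + 245*k/2 (u(k, W) = (((5*k - 2) - 7)*(29 + 20))/2 = (((-2 + 5*k) - 7)*49)/2 = ((-9 + 5*k)*49)/2 = (-441 + 245*k)/2 = -441/2 + 245*k/2)
(u(-48, y(4, -1)) + T)/(4931 - 4848) = ((-441/2 + (245/2)*(-48)) - 3084)/(4931 - 4848) = ((-441/2 - 5880) - 3084)/83 = (-12201/2 - 3084)*(1/83) = -18369/2*1/83 = -18369/166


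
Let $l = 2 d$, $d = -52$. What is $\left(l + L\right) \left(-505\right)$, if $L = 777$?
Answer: $-339865$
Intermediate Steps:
$l = -104$ ($l = 2 \left(-52\right) = -104$)
$\left(l + L\right) \left(-505\right) = \left(-104 + 777\right) \left(-505\right) = 673 \left(-505\right) = -339865$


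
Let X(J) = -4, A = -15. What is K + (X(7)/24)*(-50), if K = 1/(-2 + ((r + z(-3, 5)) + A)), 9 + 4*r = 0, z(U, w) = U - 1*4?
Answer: 871/105 ≈ 8.2952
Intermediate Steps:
z(U, w) = -4 + U (z(U, w) = U - 4 = -4 + U)
r = -9/4 (r = -9/4 + (¼)*0 = -9/4 + 0 = -9/4 ≈ -2.2500)
K = -4/105 (K = 1/(-2 + ((-9/4 + (-4 - 3)) - 15)) = 1/(-2 + ((-9/4 - 7) - 15)) = 1/(-2 + (-37/4 - 15)) = 1/(-2 - 97/4) = 1/(-105/4) = -4/105 ≈ -0.038095)
K + (X(7)/24)*(-50) = -4/105 - 4/24*(-50) = -4/105 - 4*1/24*(-50) = -4/105 - ⅙*(-50) = -4/105 + 25/3 = 871/105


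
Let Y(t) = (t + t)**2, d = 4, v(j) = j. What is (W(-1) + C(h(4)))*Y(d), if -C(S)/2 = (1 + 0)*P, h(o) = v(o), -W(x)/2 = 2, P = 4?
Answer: -768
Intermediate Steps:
W(x) = -4 (W(x) = -2*2 = -4)
h(o) = o
C(S) = -8 (C(S) = -2*(1 + 0)*4 = -2*4 = -8)
Y(t) = 4*t**2 (Y(t) = (2*t)**2 = 4*t**2)
(W(-1) + C(h(4)))*Y(d) = (-4 - 8)*(4*4**2) = -48*16 = -12*64 = -768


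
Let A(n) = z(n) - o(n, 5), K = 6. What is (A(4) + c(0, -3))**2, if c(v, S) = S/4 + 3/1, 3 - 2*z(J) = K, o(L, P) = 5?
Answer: 289/16 ≈ 18.063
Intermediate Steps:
z(J) = -3/2 (z(J) = 3/2 - 1/2*6 = 3/2 - 3 = -3/2)
c(v, S) = 3 + S/4 (c(v, S) = S*(1/4) + 3*1 = S/4 + 3 = 3 + S/4)
A(n) = -13/2 (A(n) = -3/2 - 1*5 = -3/2 - 5 = -13/2)
(A(4) + c(0, -3))**2 = (-13/2 + (3 + (1/4)*(-3)))**2 = (-13/2 + (3 - 3/4))**2 = (-13/2 + 9/4)**2 = (-17/4)**2 = 289/16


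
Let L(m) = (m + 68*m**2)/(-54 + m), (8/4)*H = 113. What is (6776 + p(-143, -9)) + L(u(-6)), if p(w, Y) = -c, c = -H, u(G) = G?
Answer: 33959/5 ≈ 6791.8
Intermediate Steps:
H = 113/2 (H = (1/2)*113 = 113/2 ≈ 56.500)
c = -113/2 (c = -1*113/2 = -113/2 ≈ -56.500)
L(m) = (m + 68*m**2)/(-54 + m)
p(w, Y) = 113/2 (p(w, Y) = -1*(-113/2) = 113/2)
(6776 + p(-143, -9)) + L(u(-6)) = (6776 + 113/2) - 6*(1 + 68*(-6))/(-54 - 6) = 13665/2 - 6*(1 - 408)/(-60) = 13665/2 - 6*(-1/60)*(-407) = 13665/2 - 407/10 = 33959/5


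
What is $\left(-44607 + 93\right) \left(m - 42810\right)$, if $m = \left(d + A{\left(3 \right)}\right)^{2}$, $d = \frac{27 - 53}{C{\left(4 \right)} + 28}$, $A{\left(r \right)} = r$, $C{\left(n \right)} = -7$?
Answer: $\frac{93369801586}{49} \approx 1.9055 \cdot 10^{9}$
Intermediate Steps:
$d = - \frac{26}{21}$ ($d = \frac{27 - 53}{-7 + 28} = - \frac{26}{21} \approx -1.2381$)
$m = \frac{1369}{441}$ ($m = \left(- \frac{26}{21} + 3\right)^{2} = \left(\frac{37}{21}\right)^{2} = \frac{1369}{441} \approx 3.1043$)
$\left(-44607 + 93\right) \left(m - 42810\right) = \left(-44607 + 93\right) \left(\frac{1369}{441} - 42810\right) = \left(-44514\right) \left(- \frac{18877841}{441}\right) = \frac{93369801586}{49}$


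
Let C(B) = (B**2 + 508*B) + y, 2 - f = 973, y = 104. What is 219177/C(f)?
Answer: 219177/449677 ≈ 0.48741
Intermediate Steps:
f = -971 (f = 2 - 1*973 = 2 - 973 = -971)
C(B) = 104 + B**2 + 508*B (C(B) = (B**2 + 508*B) + 104 = 104 + B**2 + 508*B)
219177/C(f) = 219177/(104 + (-971)**2 + 508*(-971)) = 219177/(104 + 942841 - 493268) = 219177/449677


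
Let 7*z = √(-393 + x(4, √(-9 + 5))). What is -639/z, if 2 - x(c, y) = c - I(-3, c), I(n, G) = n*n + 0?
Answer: 4473*I*√386/386 ≈ 227.67*I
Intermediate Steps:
I(n, G) = n² (I(n, G) = n² + 0 = n²)
x(c, y) = 11 - c (x(c, y) = 2 - (c - 1*(-3)²) = 2 - (c - 1*9) = 2 - (c - 9) = 2 - (-9 + c) = 2 + (9 - c) = 11 - c)
z = I*√386/7 (z = √(-393 + (11 - 1*4))/7 = √(-393 + (11 - 4))/7 = √(-393 + 7)/7 = √(-386)/7 = (I*√386)/7 = I*√386/7 ≈ 2.8067*I)
-639/z = -639*(-7*I*√386/386) = -(-4473)*I*√386/386 = 4473*I*√386/386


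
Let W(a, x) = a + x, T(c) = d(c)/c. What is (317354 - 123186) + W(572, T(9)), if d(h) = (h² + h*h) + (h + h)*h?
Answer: 194776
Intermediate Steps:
d(h) = 4*h² (d(h) = (h² + h²) + (2*h)*h = 2*h² + 2*h² = 4*h²)
T(c) = 4*c (T(c) = (4*c²)/c = 4*c)
(317354 - 123186) + W(572, T(9)) = (317354 - 123186) + (572 + 4*9) = 194168 + (572 + 36) = 194168 + 608 = 194776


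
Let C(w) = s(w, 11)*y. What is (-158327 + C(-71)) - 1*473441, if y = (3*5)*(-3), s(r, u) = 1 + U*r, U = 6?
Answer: -612643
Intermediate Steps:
s(r, u) = 1 + 6*r
y = -45 (y = 15*(-3) = -45)
C(w) = -45 - 270*w (C(w) = (1 + 6*w)*(-45) = -45 - 270*w)
(-158327 + C(-71)) - 1*473441 = (-158327 + (-45 - 270*(-71))) - 1*473441 = (-158327 + (-45 + 19170)) - 473441 = (-158327 + 19125) - 473441 = -139202 - 473441 = -612643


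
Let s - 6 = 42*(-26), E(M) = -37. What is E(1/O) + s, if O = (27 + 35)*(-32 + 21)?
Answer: -1123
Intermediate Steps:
O = -682 (O = 62*(-11) = -682)
s = -1086 (s = 6 + 42*(-26) = 6 - 1092 = -1086)
E(1/O) + s = -37 - 1086 = -1123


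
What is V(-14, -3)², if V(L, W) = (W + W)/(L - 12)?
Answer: 9/169 ≈ 0.053254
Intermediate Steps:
V(L, W) = 2*W/(-12 + L) (V(L, W) = (2*W)/(-12 + L) = 2*W/(-12 + L))
V(-14, -3)² = (2*(-3)/(-12 - 14))² = (2*(-3)/(-26))² = (2*(-3)*(-1/26))² = (3/13)² = 9/169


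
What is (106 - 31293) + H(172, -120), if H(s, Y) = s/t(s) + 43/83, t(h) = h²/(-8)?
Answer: -111304720/3569 ≈ -31187.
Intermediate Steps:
t(h) = -h²/8 (t(h) = h²*(-⅛) = -h²/8)
H(s, Y) = 43/83 - 8/s (H(s, Y) = s/((-s²/8)) + 43/83 = s*(-8/s²) + 43*(1/83) = -8/s + 43/83 = 43/83 - 8/s)
(106 - 31293) + H(172, -120) = (106 - 31293) + (43/83 - 8/172) = -31187 + (43/83 - 8*1/172) = -31187 + (43/83 - 2/43) = -31187 + 1683/3569 = -111304720/3569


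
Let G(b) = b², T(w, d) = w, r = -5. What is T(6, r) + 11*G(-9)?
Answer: 897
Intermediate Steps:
T(6, r) + 11*G(-9) = 6 + 11*(-9)² = 6 + 11*81 = 6 + 891 = 897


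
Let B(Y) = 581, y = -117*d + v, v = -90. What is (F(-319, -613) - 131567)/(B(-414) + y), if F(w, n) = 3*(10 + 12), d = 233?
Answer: 131501/26770 ≈ 4.9123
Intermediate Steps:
F(w, n) = 66 (F(w, n) = 3*22 = 66)
y = -27351 (y = -117*233 - 90 = -27261 - 90 = -27351)
(F(-319, -613) - 131567)/(B(-414) + y) = (66 - 131567)/(581 - 27351) = -131501/(-26770) = -131501*(-1/26770) = 131501/26770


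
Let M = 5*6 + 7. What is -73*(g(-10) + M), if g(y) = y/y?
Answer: -2774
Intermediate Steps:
g(y) = 1
M = 37 (M = 30 + 7 = 37)
-73*(g(-10) + M) = -73*(1 + 37) = -73*38 = -2774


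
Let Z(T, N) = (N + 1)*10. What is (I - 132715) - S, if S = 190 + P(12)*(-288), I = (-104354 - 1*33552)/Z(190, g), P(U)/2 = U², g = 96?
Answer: -24300038/485 ≈ -50103.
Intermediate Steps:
Z(T, N) = 10 + 10*N (Z(T, N) = (1 + N)*10 = 10 + 10*N)
P(U) = 2*U²
I = -68953/485 (I = (-104354 - 1*33552)/(10 + 10*96) = (-104354 - 33552)/(10 + 960) = -137906/970 = -137906*1/970 = -68953/485 ≈ -142.17)
S = -82754 (S = 190 + (2*12²)*(-288) = 190 + (2*144)*(-288) = 190 + 288*(-288) = 190 - 82944 = -82754)
(I - 132715) - S = (-68953/485 - 132715) - 1*(-82754) = -64435728/485 + 82754 = -24300038/485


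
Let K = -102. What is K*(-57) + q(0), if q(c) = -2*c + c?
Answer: 5814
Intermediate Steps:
q(c) = -c
K*(-57) + q(0) = -102*(-57) - 1*0 = 5814 + 0 = 5814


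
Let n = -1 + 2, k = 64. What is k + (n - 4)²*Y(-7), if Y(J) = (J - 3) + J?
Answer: -89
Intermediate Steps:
n = 1
Y(J) = -3 + 2*J (Y(J) = (-3 + J) + J = -3 + 2*J)
k + (n - 4)²*Y(-7) = 64 + (1 - 4)²*(-3 + 2*(-7)) = 64 + (-3)²*(-3 - 14) = 64 + 9*(-17) = 64 - 153 = -89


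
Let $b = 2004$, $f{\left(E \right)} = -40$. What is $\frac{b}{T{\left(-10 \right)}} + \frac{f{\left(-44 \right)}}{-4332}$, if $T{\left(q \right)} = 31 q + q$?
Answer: $- \frac{541783}{86640} \approx -6.2533$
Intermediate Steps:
$T{\left(q \right)} = 32 q$
$\frac{b}{T{\left(-10 \right)}} + \frac{f{\left(-44 \right)}}{-4332} = \frac{2004}{32 \left(-10\right)} - \frac{40}{-4332} = \frac{2004}{-320} - - \frac{10}{1083} = 2004 \left(- \frac{1}{320}\right) + \frac{10}{1083} = - \frac{501}{80} + \frac{10}{1083} = - \frac{541783}{86640}$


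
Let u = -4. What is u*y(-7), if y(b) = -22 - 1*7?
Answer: 116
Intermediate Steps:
y(b) = -29 (y(b) = -22 - 7 = -29)
u*y(-7) = -4*(-29) = 116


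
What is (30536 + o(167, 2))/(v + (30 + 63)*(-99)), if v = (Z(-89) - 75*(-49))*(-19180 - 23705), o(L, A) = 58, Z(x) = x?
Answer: -10198/51264939 ≈ -0.00019893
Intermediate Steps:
v = -153785610 (v = (-89 - 75*(-49))*(-19180 - 23705) = (-89 + 3675)*(-42885) = 3586*(-42885) = -153785610)
(30536 + o(167, 2))/(v + (30 + 63)*(-99)) = (30536 + 58)/(-153785610 + (30 + 63)*(-99)) = 30594/(-153785610 + 93*(-99)) = 30594/(-153785610 - 9207) = 30594/(-153794817) = 30594*(-1/153794817) = -10198/51264939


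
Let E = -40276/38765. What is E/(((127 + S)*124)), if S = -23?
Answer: -10069/124978360 ≈ -8.0566e-5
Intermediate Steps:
E = -40276/38765 (E = -40276*1/38765 = -40276/38765 ≈ -1.0390)
E/(((127 + S)*124)) = -40276*1/(124*(127 - 23))/38765 = -40276/(38765*(104*124)) = -40276/38765/12896 = -40276/38765*1/12896 = -10069/124978360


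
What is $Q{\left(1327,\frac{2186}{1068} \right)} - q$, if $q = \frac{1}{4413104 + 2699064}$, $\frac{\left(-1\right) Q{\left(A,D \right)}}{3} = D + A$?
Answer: $- \frac{28357212717}{7112168} \approx -3987.1$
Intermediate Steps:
$Q{\left(A,D \right)} = - 3 A - 3 D$ ($Q{\left(A,D \right)} = - 3 \left(D + A\right) = - 3 \left(A + D\right) = - 3 A - 3 D$)
$q = \frac{1}{7112168} \approx 1.406 \cdot 10^{-7}$
$Q{\left(1327,\frac{2186}{1068} \right)} - q = \left(\left(-3\right) 1327 - 3 \cdot \frac{2186}{1068}\right) - \frac{1}{7112168} = \left(-3981 - 3 \cdot 2186 \cdot \frac{1}{1068}\right) - \frac{1}{7112168} = \left(-3981 - \frac{1093}{178}\right) - \frac{1}{7112168} = - \frac{709711}{178} - \frac{1}{7112168} = - \frac{28357212717}{7112168}$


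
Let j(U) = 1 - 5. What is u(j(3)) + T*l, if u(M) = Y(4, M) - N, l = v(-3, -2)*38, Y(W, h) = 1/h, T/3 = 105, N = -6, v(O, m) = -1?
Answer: -47857/4 ≈ -11964.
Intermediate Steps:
T = 315 (T = 3*105 = 315)
l = -38 (l = -1*38 = -38)
j(U) = -4
u(M) = 6 + 1/M (u(M) = 1/M - 1*(-6) = 1/M + 6 = 6 + 1/M)
u(j(3)) + T*l = (6 + 1/(-4)) + 315*(-38) = (6 - ¼) - 11970 = 23/4 - 11970 = -47857/4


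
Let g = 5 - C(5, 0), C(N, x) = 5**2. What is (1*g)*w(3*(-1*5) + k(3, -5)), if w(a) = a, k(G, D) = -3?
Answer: 360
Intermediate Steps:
C(N, x) = 25
g = -20 (g = 5 - 1*25 = 5 - 25 = -20)
(1*g)*w(3*(-1*5) + k(3, -5)) = (1*(-20))*(3*(-1*5) - 3) = -20*(3*(-5) - 3) = -20*(-15 - 3) = -20*(-18) = 360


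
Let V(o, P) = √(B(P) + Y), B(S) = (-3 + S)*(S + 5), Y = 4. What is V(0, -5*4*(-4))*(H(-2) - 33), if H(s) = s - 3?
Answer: -38*√6549 ≈ -3075.2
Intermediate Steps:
B(S) = (-3 + S)*(5 + S)
H(s) = -3 + s
V(o, P) = √(-11 + P² + 2*P) (V(o, P) = √((-15 + P² + 2*P) + 4) = √(-11 + P² + 2*P))
V(0, -5*4*(-4))*(H(-2) - 33) = √(-11 + (-5*4*(-4))² + 2*(-5*4*(-4)))*((-3 - 2) - 33) = √(-11 + (-20*(-4))² + 2*(-20*(-4)))*(-5 - 33) = √(-11 + 80² + 2*80)*(-38) = √(-11 + 6400 + 160)*(-38) = √6549*(-38) = -38*√6549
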